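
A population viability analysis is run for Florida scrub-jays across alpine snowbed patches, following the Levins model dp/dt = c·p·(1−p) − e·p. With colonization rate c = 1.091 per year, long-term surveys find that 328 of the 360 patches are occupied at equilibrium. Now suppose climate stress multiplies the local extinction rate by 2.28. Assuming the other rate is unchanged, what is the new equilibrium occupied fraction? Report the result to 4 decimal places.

Observed p* = 328/360 = 0.91111.
Balance c(1−p*) = e gives e = 1.091×(1 − 0.91111) = 0.09698.
New p* = 1 − e/c = 1 − 0.22111/1.09100 = 0.79733.

0.7973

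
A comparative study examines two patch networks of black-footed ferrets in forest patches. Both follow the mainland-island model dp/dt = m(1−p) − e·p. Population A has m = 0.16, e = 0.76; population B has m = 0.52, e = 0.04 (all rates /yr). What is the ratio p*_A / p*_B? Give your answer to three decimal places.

0.187

A: p*_A = m/(m+e) = 0.16/0.9200 = 0.1739.
B: p*_B = 0.52/0.5600 = 0.9286.
p*_A / p*_B = 0.1739/0.9286 = 0.1873.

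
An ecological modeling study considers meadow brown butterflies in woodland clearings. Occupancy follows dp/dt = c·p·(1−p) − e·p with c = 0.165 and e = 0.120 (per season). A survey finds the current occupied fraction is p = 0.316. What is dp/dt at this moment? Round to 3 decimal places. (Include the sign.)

-0.002

Colonization term: c·p·(1−p) = 0.165×0.316×0.6840 = 0.03566.
Extinction term: e·p = 0.03792.
dp/dt = 0.03566 − 0.03792 = -0.00226.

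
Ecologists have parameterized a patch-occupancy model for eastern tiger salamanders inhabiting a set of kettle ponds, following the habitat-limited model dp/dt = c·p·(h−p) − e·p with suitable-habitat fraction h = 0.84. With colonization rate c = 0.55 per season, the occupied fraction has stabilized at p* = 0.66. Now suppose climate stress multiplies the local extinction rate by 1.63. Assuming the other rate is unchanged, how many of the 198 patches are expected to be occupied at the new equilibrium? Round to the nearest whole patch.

108

Balance c(h−p*) = e gives e = 0.55×(0.84 − 0.66000) = 0.09900.
New p* = 0.84 − e/c = 0.84 − 0.16137/0.55000 = 0.54660.
Expected occupied = 198 × 0.54660 = 108.23 ≈ 108.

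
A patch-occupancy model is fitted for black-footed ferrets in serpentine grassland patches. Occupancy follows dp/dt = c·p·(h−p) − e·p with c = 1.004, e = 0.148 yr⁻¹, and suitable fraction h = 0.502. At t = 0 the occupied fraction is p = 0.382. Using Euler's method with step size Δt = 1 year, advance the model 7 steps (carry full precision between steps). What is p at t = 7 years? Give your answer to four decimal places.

Update rule: p ← p + [c·p·(h−p) − e·p]·Δt with Δt = 1.
p: 0.38200 → 0.37149  (Δp = -0.01051)
p: 0.37149 → 0.36518  (Δp = -0.00630)
p: 0.36518 → 0.36130  (Δp = -0.00388)
p: 0.36130 → 0.35887  (Δp = -0.00243)
p: 0.35887 → 0.35733  (Δp = -0.00154)
p: 0.35733 → 0.35634  (Δp = -0.00098)
p: 0.35634 → 0.35572  (Δp = -0.00063)

0.3557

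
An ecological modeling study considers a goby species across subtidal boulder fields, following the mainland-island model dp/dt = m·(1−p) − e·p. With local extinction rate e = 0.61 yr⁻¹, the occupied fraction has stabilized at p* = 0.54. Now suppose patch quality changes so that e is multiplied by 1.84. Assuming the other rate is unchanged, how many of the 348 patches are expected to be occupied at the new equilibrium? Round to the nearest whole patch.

Balance m(1−p*) = e·p* gives m = e·p*/(1−p*) = 0.61×0.54000/0.46000 = 0.71609.
New p* = m/(m+e) = 0.71609/(0.71609+1.12240) = 0.38950.
Expected occupied = 348 × 0.38950 = 135.55 ≈ 136.

136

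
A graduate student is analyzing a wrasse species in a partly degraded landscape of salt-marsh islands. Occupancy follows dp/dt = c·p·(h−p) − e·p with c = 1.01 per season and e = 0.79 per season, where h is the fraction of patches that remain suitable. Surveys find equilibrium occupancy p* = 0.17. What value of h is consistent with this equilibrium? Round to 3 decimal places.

0.952

At equilibrium c(h−p*) = e, so h = p* + e/c.
h = 0.17 + 0.79/1.01 = 0.17 + 0.7822 = 0.9522.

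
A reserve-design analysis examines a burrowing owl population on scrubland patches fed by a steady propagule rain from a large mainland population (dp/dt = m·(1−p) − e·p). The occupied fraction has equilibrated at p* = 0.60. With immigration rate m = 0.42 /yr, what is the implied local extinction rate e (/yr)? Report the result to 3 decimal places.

At equilibrium m(1−p*) = e·p*, so e = m(1−p*)/p*.
e = 0.42 × 0.4000 / 0.60 = 0.2800.

0.280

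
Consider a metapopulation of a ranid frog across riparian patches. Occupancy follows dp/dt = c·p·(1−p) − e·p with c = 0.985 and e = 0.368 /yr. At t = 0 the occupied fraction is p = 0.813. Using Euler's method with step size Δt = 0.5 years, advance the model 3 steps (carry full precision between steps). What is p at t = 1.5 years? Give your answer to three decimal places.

Update rule: p ← p + [c·p·(1−p) − e·p]·Δt with Δt = 0.5.
step 1: Δp = -0.07472, p = 0.73828
step 2: Δp = -0.04068, p = 0.69760
step 3: Δp = -0.02446, p = 0.67314

0.673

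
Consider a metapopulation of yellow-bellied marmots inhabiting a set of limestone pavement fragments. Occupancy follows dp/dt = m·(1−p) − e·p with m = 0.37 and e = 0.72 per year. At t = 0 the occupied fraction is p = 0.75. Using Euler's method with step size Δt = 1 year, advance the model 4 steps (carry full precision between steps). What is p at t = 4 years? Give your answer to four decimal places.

Update rule: p ← p + [m·(1−p) − e·p]·Δt with Δt = 1.
t = 1: p = 0.75000 + (-0.44750) = 0.30250
t = 2: p = 0.30250 + (+0.04028) = 0.34277
t = 3: p = 0.34277 + (-0.00362) = 0.33915
t = 4: p = 0.33915 + (+0.00033) = 0.33948

0.3395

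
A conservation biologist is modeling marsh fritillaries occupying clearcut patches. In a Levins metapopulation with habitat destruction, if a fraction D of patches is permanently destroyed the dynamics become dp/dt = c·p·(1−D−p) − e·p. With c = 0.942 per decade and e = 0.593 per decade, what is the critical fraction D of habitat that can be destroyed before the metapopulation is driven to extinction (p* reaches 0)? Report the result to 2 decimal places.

0.37

The nontrivial equilibrium is p* = (1−D) − e/c; extinction occurs when this hits zero.
So D_crit = 1 − e/c = 1 − 0.593/0.942 = 1 − 0.6295 = 0.3705.
Note this equals the original equilibrium occupancy — the Levins extinction-debt result.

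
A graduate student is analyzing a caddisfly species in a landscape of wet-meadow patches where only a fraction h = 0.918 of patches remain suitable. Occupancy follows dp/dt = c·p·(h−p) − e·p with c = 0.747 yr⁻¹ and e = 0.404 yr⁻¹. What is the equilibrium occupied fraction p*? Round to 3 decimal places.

0.377

Setting dp/dt = 0 and dividing by p* gives c·(h−p*) = e.
So p* = h − e/c = 0.918 − 0.404/0.747 = 0.918 − 0.5408 = 0.3772.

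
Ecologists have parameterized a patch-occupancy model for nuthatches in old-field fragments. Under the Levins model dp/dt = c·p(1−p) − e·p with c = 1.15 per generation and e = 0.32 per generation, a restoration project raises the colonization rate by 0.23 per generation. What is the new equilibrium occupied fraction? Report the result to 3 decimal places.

Before: p* = 1 − 0.32/1.15 = 0.7217.
After the change, c = 1.38, e = 0.32, so p* = 1 − 0.32/1.38 = 0.7681.

0.768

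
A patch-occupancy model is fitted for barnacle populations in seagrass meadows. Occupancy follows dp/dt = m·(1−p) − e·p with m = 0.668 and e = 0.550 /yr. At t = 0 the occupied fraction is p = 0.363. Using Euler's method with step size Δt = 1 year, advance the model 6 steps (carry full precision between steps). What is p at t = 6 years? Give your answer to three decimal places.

Update rule: p ← p + [m·(1−p) − e·p]·Δt with Δt = 1.
t = 1: p = 0.36300 + (+0.22587) = 0.58887
t = 2: p = 0.58887 + (-0.04924) = 0.53963
t = 3: p = 0.53963 + (+0.01073) = 0.55036
t = 4: p = 0.55036 + (-0.00234) = 0.54802
t = 5: p = 0.54802 + (+0.00051) = 0.54853
t = 6: p = 0.54853 + (-0.00011) = 0.54842

0.548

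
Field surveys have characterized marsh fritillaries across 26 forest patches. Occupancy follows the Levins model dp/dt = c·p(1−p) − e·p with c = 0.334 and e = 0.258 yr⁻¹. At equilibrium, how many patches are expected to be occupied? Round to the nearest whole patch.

p* = 1 − e/c = 1 − 0.258/0.334 = 0.2275.
Expected occupied patches = N × p* = 26 × 0.2275 = 5.92 ≈ 6.

6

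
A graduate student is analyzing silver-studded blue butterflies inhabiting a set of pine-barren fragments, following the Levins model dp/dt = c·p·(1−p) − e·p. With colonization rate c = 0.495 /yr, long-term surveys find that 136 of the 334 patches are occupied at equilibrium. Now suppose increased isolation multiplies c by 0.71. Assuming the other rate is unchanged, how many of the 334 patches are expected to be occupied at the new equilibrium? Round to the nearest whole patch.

Observed p* = 136/334 = 0.40719.
Balance c(1−p*) = e gives e = 0.495×(1 − 0.40719) = 0.29344.
New p* = 1 − e/c = 1 − 0.29344/0.35145 = 0.16506.
Expected occupied = 334 × 0.16506 = 55.13 ≈ 55.

55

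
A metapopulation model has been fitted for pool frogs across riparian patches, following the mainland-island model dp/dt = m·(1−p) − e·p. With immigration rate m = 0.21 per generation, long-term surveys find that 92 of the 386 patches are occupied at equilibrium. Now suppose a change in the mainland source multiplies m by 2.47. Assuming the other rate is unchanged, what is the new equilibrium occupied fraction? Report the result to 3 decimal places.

0.436

Observed p* = 92/386 = 0.23834.
Balance m(1−p*) = e·p* gives e = m(1−p*)/p* = 0.21×0.76166/0.23834 = 0.67109.
New p* = m/(m+e) = 0.51870/(0.51870+0.67109) = 0.43596.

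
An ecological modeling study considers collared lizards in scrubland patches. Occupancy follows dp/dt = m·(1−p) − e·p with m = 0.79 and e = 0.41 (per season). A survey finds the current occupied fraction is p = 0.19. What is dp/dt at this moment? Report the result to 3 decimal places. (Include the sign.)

0.562

Colonization term: m·(1−p) = 0.79×0.8100 = 0.63990.
Extinction term: e·p = 0.07790.
dp/dt = 0.63990 − 0.07790 = 0.56200.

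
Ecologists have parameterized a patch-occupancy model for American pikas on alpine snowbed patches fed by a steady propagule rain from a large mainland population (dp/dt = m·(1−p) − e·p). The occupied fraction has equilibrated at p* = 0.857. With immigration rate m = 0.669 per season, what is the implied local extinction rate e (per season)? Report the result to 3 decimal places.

0.112

At equilibrium m(1−p*) = e·p*, so e = m(1−p*)/p*.
e = 0.669 × 0.1430 / 0.857 = 0.1116.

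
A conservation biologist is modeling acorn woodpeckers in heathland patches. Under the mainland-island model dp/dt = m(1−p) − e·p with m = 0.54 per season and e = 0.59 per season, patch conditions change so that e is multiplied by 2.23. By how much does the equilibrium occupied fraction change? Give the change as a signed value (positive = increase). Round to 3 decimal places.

Before: p* = 0.54/(0.54+0.59) = 0.4779.
After: m = 0.54, e = 1.3157; p* = 0.54/1.8557 = 0.2910.
Δp* = 0.2910 − 0.4779 = -0.1869.

-0.187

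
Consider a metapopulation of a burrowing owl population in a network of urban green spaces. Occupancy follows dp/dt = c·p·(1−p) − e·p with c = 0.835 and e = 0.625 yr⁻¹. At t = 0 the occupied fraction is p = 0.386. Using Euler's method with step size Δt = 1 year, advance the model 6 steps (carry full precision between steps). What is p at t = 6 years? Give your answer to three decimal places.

Update rule: p ← p + [c·p·(1−p) − e·p]·Δt with Δt = 1.
t = 1: p = 0.38600 + (-0.04335) = 0.34265
t = 2: p = 0.34265 + (-0.02608) = 0.31657
t = 3: p = 0.31657 + (-0.01720) = 0.29937
t = 4: p = 0.29937 + (-0.01197) = 0.28740
t = 5: p = 0.28740 + (-0.00862) = 0.27879
t = 6: p = 0.27879 + (-0.00635) = 0.27243

0.272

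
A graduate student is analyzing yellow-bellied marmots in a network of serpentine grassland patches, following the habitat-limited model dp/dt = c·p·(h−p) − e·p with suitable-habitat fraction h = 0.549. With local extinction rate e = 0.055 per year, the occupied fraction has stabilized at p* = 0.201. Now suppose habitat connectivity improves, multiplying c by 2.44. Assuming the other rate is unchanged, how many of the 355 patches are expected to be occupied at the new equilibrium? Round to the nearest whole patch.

Balance c(h−p*) = e gives c = e/(0.549 − 0.20100) = 0.055/0.34800 = 0.15805.
New p* = 0.549 − e/c = 0.549 − 0.05500/0.38564 = 0.40638.
Expected occupied = 355 × 0.40638 = 144.26 ≈ 144.

144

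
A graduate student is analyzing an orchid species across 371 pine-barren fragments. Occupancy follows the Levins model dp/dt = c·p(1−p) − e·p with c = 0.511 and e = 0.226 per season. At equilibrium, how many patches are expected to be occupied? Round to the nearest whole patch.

p* = 1 − e/c = 1 − 0.226/0.511 = 0.5577.
Expected occupied patches = N × p* = 371 × 0.5577 = 206.92 ≈ 207.

207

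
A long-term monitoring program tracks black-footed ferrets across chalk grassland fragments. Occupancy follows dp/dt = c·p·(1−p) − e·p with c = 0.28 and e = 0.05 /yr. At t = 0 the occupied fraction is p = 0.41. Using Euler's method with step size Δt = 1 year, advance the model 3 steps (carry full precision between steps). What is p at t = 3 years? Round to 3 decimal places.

0.549

Update rule: p ← p + [c·p·(1−p) − e·p]·Δt with Δt = 1.
  1  |  dp/dt·Δt = +0.047232  |  p_1 = 0.457232
  2  |  dp/dt·Δt = +0.046626  |  p_2 = 0.503858
  3  |  dp/dt·Δt = +0.044803  |  p_3 = 0.548661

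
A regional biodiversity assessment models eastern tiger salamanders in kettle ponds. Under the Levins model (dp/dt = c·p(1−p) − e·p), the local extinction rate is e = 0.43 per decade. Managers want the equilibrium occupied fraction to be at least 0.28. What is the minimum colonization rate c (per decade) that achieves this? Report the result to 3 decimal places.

0.597

p* = 1 − e/c ≥ 0.28 requires e/c ≤ 0.7200, i.e. c ≥ e/0.7200.
c_min = 0.43/0.7200 = 0.5972.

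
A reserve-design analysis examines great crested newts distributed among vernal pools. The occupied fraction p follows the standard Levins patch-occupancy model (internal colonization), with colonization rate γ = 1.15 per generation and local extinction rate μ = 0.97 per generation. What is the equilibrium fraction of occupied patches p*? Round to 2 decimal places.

0.16

At equilibrium, colonization balances extinction: γ·p*·(1−p*) = μ·p*.
So p* = 1 − μ/γ = 1 − 0.97/1.15 = 1 − 0.8435 = 0.1565.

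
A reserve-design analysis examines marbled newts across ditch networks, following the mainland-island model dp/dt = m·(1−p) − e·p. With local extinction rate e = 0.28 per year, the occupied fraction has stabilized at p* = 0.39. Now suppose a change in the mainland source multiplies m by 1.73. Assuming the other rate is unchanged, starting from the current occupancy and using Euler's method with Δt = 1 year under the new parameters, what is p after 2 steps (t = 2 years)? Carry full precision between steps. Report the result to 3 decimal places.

Balance m(1−p*) = e·p* gives m = e·p*/(1−p*) = 0.28×0.39000/0.61000 = 0.17902.
Starting from p₀ = 0.39000; update p ← p + (dp/dt)·Δt with the new parameters.
t = 1: p = 0.39000 + (+0.07972) = 0.46972
t = 2: p = 0.46972 + (+0.03271) = 0.50242

0.502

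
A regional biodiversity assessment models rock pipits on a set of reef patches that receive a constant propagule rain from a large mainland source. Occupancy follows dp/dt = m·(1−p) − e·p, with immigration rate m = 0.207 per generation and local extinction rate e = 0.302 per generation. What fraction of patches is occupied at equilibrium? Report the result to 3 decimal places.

Setting dp/dt = 0: m − m·p* = e·p*, so m = (m+e)·p*.
p* = m/(m+e) = 0.207/(0.207+0.302) = 0.207/0.5090 = 0.4067.

0.407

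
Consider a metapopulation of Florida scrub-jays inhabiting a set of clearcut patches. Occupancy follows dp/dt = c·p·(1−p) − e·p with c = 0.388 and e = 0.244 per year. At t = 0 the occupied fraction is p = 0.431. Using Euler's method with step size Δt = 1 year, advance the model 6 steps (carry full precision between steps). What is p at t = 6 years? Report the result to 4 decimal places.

Update rule: p ← p + [c·p·(1−p) − e·p]·Δt with Δt = 1.
t = 1: p = 0.43100 + (-0.01001) = 0.42099
t = 2: p = 0.42099 + (-0.00814) = 0.41285
t = 3: p = 0.41285 + (-0.00668) = 0.40616
t = 4: p = 0.40616 + (-0.00552) = 0.40064
t = 5: p = 0.40064 + (-0.00459) = 0.39606
t = 6: p = 0.39606 + (-0.00383) = 0.39223

0.3922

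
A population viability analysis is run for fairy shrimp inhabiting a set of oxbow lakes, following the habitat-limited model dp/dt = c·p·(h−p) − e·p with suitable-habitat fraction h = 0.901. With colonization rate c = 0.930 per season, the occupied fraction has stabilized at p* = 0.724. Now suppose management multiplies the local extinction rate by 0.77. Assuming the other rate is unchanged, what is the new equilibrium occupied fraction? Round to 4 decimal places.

0.7647

Balance c(h−p*) = e gives e = 0.930×(0.901 − 0.72400) = 0.16461.
New p* = 0.901 − e/c = 0.901 − 0.12675/0.93000 = 0.76471.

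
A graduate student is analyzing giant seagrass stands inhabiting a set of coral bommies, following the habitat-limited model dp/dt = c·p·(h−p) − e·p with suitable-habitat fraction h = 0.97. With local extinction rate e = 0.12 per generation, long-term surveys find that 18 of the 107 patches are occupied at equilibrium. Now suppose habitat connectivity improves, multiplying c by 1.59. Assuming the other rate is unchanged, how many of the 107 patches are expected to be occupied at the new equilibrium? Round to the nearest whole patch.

Observed p* = 18/107 = 0.16822.
Balance c(h−p*) = e gives c = e/(0.97 − 0.16822) = 0.12/0.80178 = 0.14967.
New p* = 0.97 − e/c = 0.97 − 0.12000/0.23798 = 0.46576.
Expected occupied = 107 × 0.46576 = 49.84 ≈ 50.

50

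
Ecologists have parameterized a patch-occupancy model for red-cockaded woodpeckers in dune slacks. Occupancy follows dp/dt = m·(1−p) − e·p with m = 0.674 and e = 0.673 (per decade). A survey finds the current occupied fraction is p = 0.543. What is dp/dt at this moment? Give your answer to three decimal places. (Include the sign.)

Colonization term: m·(1−p) = 0.674×0.4570 = 0.30802.
Extinction term: e·p = 0.36544.
dp/dt = 0.30802 − 0.36544 = -0.05742.

-0.057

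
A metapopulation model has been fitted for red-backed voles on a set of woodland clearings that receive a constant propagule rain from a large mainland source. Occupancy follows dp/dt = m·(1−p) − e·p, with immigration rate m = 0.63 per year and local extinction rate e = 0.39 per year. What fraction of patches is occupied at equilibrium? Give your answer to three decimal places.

0.618

Setting dp/dt = 0: m − m·p* = e·p*, so m = (m+e)·p*.
p* = m/(m+e) = 0.63/(0.63+0.39) = 0.63/1.0200 = 0.6176.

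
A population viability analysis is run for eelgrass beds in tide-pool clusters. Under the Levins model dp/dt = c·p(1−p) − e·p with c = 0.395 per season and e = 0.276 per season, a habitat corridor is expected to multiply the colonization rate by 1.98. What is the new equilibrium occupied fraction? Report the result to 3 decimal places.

0.647

Before: p* = 1 − 0.276/0.395 = 0.3013.
After the change, c = 0.7821, e = 0.276, so p* = 1 − 0.276/0.7821 = 0.6471.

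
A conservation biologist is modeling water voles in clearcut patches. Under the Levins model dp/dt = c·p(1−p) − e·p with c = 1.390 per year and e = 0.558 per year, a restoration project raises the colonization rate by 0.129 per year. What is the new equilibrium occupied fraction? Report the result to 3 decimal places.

Before: p* = 1 − 0.558/1.390 = 0.5986.
After the change, c = 1.519, e = 0.558, so p* = 1 − 0.558/1.519 = 0.6327.

0.633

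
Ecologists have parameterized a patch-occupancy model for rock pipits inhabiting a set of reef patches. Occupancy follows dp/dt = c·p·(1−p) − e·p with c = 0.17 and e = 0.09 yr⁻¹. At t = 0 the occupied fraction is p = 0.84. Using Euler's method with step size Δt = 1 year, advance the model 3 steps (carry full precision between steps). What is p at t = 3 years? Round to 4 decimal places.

0.7101

Update rule: p ← p + [c·p·(1−p) − e·p]·Δt with Δt = 1.
t = 1: p = 0.84000 + (-0.05275) = 0.78725
t = 2: p = 0.78725 + (-0.04238) = 0.74487
t = 3: p = 0.74487 + (-0.03473) = 0.71014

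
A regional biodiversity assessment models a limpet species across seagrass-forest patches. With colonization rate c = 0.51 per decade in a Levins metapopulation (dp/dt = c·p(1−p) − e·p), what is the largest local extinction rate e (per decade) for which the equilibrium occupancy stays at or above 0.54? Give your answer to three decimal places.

0.235

1 − e/c ≥ 0.54 ⇒ e ≤ c(1 − 0.54) = 0.51 × 0.4600.
e_max = 0.2346.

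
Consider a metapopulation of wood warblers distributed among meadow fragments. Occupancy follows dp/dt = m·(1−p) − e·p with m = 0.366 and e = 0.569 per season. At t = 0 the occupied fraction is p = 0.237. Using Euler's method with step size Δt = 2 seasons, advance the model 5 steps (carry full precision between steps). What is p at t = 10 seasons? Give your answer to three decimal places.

0.468

Update rule: p ← p + [m·(1−p) − e·p]·Δt with Δt = 2.
step 1: Δp = +0.28881, p = 0.52581
step 2: Δp = -0.25126, p = 0.27455
step 3: Δp = +0.21860, p = 0.49315
step 4: Δp = -0.19018, p = 0.30296
step 5: Δp = +0.16546, p = 0.46842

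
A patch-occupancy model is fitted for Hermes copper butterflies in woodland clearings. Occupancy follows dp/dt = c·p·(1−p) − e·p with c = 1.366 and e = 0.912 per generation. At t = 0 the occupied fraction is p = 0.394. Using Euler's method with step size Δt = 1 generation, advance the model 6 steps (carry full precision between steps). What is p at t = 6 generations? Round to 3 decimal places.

0.334

Update rule: p ← p + [c·p·(1−p) − e·p]·Δt with Δt = 1.
t = 1: p = 0.39400 + (-0.03318) = 0.36082
t = 2: p = 0.36082 + (-0.01403) = 0.34679
t = 3: p = 0.34679 + (-0.00684) = 0.33995
t = 4: p = 0.33995 + (-0.00353) = 0.33643
t = 5: p = 0.33643 + (-0.00187) = 0.33456
t = 6: p = 0.33456 + (-0.00101) = 0.33355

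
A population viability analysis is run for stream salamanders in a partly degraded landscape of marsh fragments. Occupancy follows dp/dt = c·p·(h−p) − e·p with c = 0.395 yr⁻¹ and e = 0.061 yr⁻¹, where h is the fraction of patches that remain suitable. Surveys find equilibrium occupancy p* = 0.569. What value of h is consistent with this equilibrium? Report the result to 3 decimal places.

0.723

At equilibrium c(h−p*) = e, so h = p* + e/c.
h = 0.569 + 0.061/0.395 = 0.569 + 0.1544 = 0.7234.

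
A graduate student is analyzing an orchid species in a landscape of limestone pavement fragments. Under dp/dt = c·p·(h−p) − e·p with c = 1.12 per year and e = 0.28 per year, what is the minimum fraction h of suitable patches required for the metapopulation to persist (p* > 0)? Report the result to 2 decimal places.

0.25

p* = h − e/c is positive only when h > e/c.
h_min = e/c = 0.28/1.12 = 0.2500.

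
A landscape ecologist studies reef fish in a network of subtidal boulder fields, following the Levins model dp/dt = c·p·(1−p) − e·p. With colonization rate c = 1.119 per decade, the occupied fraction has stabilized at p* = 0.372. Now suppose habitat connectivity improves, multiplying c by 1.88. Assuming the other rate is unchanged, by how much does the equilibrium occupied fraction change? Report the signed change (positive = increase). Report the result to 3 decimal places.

0.294

Balance c(1−p*) = e gives e = 1.119×(1 − 0.37200) = 0.70273.
New p* = 1 − e/c = 1 − 0.70273/2.10372 = 0.66596.
Δp* = 0.66596 − 0.37200 = +0.29396.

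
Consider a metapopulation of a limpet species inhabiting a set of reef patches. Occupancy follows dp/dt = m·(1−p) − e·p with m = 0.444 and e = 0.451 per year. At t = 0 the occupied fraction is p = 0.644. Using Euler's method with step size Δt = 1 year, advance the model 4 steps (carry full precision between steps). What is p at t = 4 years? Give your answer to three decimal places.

Update rule: p ← p + [m·(1−p) − e·p]·Δt with Δt = 1.
t = 1: p = 0.64400 + (-0.13238) = 0.51162
t = 2: p = 0.51162 + (-0.01390) = 0.49772
t = 3: p = 0.49772 + (-0.00146) = 0.49626
t = 4: p = 0.49626 + (-0.00015) = 0.49611

0.496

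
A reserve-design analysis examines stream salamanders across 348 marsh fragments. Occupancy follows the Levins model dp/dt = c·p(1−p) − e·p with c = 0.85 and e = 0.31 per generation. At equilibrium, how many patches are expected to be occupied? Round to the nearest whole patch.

p* = 1 − e/c = 1 − 0.31/0.85 = 0.6353.
Expected occupied patches = N × p* = 348 × 0.6353 = 221.08 ≈ 221.

221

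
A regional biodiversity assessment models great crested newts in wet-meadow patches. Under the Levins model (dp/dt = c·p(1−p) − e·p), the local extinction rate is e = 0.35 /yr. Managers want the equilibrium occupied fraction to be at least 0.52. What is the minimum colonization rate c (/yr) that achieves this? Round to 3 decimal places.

p* = 1 − e/c ≥ 0.52 requires e/c ≤ 0.4800, i.e. c ≥ e/0.4800.
c_min = 0.35/0.4800 = 0.7292.

0.729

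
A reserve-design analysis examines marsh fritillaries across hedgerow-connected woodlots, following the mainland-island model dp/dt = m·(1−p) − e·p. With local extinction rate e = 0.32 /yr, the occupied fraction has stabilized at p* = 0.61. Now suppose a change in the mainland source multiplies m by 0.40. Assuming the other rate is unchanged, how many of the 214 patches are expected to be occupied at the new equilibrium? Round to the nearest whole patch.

82

Balance m(1−p*) = e·p* gives m = e·p*/(1−p*) = 0.32×0.61000/0.39000 = 0.50051.
New p* = m/(m+e) = 0.20020/(0.20020+0.32000) = 0.38485.
Expected occupied = 214 × 0.38485 = 82.36 ≈ 82.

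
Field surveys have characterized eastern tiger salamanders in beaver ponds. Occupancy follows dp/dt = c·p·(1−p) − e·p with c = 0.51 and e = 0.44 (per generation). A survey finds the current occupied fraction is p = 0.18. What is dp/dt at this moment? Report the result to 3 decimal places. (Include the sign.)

Colonization term: c·p·(1−p) = 0.51×0.18×0.8200 = 0.07528.
Extinction term: e·p = 0.07920.
dp/dt = 0.07528 − 0.07920 = -0.00392.

-0.004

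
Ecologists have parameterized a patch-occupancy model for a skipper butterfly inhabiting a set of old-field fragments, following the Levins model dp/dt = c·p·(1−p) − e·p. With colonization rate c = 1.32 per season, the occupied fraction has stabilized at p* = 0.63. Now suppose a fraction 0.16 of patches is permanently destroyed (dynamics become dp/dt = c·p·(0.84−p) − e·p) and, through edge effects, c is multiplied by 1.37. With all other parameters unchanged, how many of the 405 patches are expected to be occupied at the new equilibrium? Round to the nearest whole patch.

Balance c(1−p*) = e gives e = 1.32×(1 − 0.63000) = 0.48840.
New p* = 0.84 − e/c = 0.84 − 0.48840/1.80840 = 0.56993.
Expected occupied = 405 × 0.56993 = 230.82 ≈ 231.

231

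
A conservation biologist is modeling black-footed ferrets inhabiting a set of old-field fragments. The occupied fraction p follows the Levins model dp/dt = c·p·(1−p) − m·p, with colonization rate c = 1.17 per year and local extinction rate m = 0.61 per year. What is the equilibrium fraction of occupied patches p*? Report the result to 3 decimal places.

0.479

At equilibrium, colonization balances extinction: c·p*·(1−p*) = m·p*.
So p* = 1 − m/c = 1 − 0.61/1.17 = 1 − 0.5214 = 0.4786.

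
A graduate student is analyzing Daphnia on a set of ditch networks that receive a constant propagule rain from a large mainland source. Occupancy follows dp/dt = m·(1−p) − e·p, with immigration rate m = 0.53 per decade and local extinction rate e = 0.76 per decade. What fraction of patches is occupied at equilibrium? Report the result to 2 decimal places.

0.41

Setting dp/dt = 0: m − m·p* = e·p*, so m = (m+e)·p*.
p* = m/(m+e) = 0.53/(0.53+0.76) = 0.53/1.2900 = 0.4109.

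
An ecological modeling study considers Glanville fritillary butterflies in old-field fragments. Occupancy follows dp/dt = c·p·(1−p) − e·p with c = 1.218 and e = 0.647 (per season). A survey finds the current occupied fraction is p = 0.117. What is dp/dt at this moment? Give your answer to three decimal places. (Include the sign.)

Colonization term: c·p·(1−p) = 1.218×0.117×0.8830 = 0.12583.
Extinction term: e·p = 0.07570.
dp/dt = 0.12583 − 0.07570 = 0.05013.

0.050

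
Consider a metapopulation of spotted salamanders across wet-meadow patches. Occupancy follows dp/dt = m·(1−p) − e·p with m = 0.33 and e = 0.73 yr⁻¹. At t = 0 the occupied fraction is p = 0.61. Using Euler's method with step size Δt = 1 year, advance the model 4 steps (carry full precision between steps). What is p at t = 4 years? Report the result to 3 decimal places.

Update rule: p ← p + [m·(1−p) − e·p]·Δt with Δt = 1.
p: 0.61000 → 0.29340  (Δp = -0.31660)
p: 0.29340 → 0.31240  (Δp = +0.01900)
p: 0.31240 → 0.31126  (Δp = -0.00114)
p: 0.31126 → 0.31132  (Δp = +0.00007)

0.311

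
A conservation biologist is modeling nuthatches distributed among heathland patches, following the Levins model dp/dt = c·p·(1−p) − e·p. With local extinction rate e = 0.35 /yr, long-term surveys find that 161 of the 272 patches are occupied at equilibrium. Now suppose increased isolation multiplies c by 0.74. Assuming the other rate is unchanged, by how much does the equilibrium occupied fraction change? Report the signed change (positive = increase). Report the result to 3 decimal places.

-0.143

Observed p* = 161/272 = 0.59191.
Balance c(1−p*) = e gives c = e/(1 − 0.59191) = 0.35/0.40809 = 0.85765.
New p* = 1 − e/c = 1 − 0.35000/0.63466 = 0.44852.
Δp* = 0.44852 − 0.59191 = -0.14339.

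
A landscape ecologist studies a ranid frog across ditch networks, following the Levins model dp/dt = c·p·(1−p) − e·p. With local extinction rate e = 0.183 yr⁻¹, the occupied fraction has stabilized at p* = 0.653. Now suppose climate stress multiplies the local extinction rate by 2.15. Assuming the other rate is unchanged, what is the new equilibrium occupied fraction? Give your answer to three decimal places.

0.254

Balance c(1−p*) = e gives c = e/(1 − 0.65300) = 0.183/0.34700 = 0.52738.
New p* = 1 − e/c = 1 − 0.39345/0.52738 = 0.25395.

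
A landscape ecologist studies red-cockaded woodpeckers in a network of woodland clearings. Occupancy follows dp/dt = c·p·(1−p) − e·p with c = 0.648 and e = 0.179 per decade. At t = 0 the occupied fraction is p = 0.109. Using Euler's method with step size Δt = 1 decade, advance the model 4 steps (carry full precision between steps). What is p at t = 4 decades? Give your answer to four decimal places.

0.3589

Update rule: p ← p + [c·p·(1−p) − e·p]·Δt with Δt = 1.
t = 1: p = 0.10900 + (+0.04342) = 0.15242
t = 2: p = 0.15242 + (+0.05643) = 0.20885
t = 3: p = 0.20885 + (+0.06969) = 0.27854
t = 4: p = 0.27854 + (+0.08036) = 0.35890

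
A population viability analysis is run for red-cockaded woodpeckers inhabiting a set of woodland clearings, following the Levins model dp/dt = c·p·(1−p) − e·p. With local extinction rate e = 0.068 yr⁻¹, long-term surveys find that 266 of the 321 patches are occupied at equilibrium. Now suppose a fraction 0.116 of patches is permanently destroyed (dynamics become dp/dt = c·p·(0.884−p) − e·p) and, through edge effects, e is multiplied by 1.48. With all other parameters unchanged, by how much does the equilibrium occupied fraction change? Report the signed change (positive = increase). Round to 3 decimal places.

Observed p* = 266/321 = 0.82866.
Balance c(1−p*) = e gives c = e/(1 − 0.82866) = 0.068/0.17134 = 0.39687.
New p* = 0.884 − e/c = 0.884 − 0.10064/0.39687 = 0.63042.
Δp* = 0.63042 − 0.82866 = -0.19824.

-0.198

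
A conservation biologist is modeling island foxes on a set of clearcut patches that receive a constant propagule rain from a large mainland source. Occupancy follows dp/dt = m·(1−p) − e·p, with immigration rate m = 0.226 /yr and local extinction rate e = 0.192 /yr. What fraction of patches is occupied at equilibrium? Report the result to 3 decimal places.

Setting dp/dt = 0: m − m·p* = e·p*, so m = (m+e)·p*.
p* = m/(m+e) = 0.226/(0.226+0.192) = 0.226/0.4180 = 0.5407.

0.541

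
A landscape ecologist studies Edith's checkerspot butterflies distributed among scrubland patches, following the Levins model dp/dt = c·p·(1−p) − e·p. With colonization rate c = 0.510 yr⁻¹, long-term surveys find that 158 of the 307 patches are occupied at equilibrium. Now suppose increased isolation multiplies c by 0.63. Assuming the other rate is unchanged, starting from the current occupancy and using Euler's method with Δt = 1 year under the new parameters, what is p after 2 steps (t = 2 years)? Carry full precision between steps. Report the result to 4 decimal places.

Observed p* = 158/307 = 0.51466.
Balance c(1−p*) = e gives e = 0.510×(1 − 0.51466) = 0.24752.
Starting from p₀ = 0.51466; update p ← p + (dp/dt)·Δt with the new parameters.
p: 0.51466 → 0.46752  (Δp = -0.04713)
p: 0.46752 → 0.43179  (Δp = -0.03574)

0.4318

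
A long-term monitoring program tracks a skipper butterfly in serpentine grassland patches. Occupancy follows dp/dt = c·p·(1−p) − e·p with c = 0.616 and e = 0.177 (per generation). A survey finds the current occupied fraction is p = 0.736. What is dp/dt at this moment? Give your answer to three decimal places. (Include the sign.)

Colonization term: c·p·(1−p) = 0.616×0.736×0.2640 = 0.11969.
Extinction term: e·p = 0.13027.
dp/dt = 0.11969 − 0.13027 = -0.01058.

-0.011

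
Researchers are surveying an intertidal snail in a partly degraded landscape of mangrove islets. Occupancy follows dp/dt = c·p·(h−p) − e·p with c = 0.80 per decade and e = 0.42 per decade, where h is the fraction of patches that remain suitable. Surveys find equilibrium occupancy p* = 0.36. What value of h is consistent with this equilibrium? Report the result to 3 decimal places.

0.885

At equilibrium c(h−p*) = e, so h = p* + e/c.
h = 0.36 + 0.42/0.80 = 0.36 + 0.5250 = 0.8850.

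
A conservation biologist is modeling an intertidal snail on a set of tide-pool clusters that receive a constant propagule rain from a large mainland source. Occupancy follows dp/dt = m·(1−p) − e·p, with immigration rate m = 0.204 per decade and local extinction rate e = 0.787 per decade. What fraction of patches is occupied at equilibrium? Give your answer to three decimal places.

At equilibrium the propagule rain into empty patches balances local extinction: m(1−p*) = e·p*.
p* = m/(m+e) = 0.204/(0.204+0.787) = 0.204/0.9910 = 0.2059.

0.206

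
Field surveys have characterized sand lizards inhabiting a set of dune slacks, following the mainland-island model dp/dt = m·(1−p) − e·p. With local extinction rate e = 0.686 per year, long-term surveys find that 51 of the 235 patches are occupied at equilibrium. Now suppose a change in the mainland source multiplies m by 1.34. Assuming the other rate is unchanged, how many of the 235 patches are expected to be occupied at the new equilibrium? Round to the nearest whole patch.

Observed p* = 51/235 = 0.21702.
Balance m(1−p*) = e·p* gives m = e·p*/(1−p*) = 0.686×0.21702/0.78298 = 0.19014.
New p* = m/(m+e) = 0.25479/(0.25479+0.68600) = 0.27083.
Expected occupied = 235 × 0.27083 = 63.65 ≈ 64.

64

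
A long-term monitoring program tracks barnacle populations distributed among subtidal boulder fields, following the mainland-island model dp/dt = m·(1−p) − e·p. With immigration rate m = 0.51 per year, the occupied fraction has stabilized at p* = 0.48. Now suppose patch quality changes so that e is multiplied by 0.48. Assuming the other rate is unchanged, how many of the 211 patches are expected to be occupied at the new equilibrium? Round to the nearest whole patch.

139

Balance m(1−p*) = e·p* gives e = m(1−p*)/p* = 0.51×0.52000/0.48000 = 0.55250.
New p* = m/(m+e) = 0.51000/(0.51000+0.26520) = 0.65789.
Expected occupied = 211 × 0.65789 = 138.81 ≈ 139.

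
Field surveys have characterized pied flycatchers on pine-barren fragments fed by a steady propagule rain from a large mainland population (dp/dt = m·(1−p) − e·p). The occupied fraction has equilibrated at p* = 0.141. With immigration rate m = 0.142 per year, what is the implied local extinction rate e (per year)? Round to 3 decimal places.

0.865

At equilibrium m(1−p*) = e·p*, so e = m(1−p*)/p*.
e = 0.142 × 0.8590 / 0.141 = 0.8651.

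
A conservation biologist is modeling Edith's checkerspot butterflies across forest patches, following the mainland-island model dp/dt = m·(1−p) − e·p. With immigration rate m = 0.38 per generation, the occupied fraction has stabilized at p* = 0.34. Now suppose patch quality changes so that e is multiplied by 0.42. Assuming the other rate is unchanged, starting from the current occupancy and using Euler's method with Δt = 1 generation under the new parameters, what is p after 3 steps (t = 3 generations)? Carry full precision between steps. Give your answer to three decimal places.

0.545

Balance m(1−p*) = e·p* gives e = m(1−p*)/p* = 0.38×0.66000/0.34000 = 0.73765.
Starting from p₀ = 0.34000; update p ← p + (dp/dt)·Δt with the new parameters.
step 1: Δp = +0.14546, p = 0.48546
step 2: Δp = +0.04512, p = 0.53059
step 3: Δp = +0.01400, p = 0.54458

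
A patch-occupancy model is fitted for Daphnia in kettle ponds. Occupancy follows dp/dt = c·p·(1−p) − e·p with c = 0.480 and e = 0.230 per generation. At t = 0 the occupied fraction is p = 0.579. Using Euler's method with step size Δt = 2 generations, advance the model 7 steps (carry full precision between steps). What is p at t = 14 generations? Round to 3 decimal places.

Update rule: p ← p + [c·p·(1−p) − e·p]·Δt with Δt = 2.
p: 0.57900 → 0.54667  (Δp = -0.03233)
p: 0.54667 → 0.53311  (Δp = -0.01356)
p: 0.53311 → 0.52683  (Δp = -0.00628)
p: 0.52683 → 0.52380  (Δp = -0.00303)
p: 0.52380 → 0.52231  (Δp = -0.00149)
p: 0.52231 → 0.52157  (Δp = -0.00074)
p: 0.52157 → 0.52120  (Δp = -0.00037)

0.521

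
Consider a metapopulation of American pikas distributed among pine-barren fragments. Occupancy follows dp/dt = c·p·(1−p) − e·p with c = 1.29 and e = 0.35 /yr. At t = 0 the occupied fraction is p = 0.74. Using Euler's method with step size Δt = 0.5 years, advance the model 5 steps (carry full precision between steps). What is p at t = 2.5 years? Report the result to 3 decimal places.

Update rule: p ← p + [c·p·(1−p) − e·p]·Δt with Δt = 0.5.
  1  |  dp/dt·Δt = -0.005402  |  p_1 = 0.734598
  2  |  dp/dt·Δt = -0.002803  |  p_2 = 0.731795
  3  |  dp/dt·Δt = -0.001469  |  p_3 = 0.730326
  4  |  dp/dt·Δt = -0.000774  |  p_4 = 0.729552
  5  |  dp/dt·Δt = -0.000409  |  p_5 = 0.729142

0.729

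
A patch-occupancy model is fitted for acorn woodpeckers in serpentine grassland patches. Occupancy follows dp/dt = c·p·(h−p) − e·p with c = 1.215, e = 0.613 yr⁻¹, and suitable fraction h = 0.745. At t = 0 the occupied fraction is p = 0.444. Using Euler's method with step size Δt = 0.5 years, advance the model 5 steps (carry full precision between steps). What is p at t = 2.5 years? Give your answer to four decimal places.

Update rule: p ← p + [c·p·(h−p) − e·p]·Δt with Δt = 0.5.
t = 0.5: p = 0.44400 + (-0.05490) = 0.38910
t = 1: p = 0.38910 + (-0.03513) = 0.35397
t = 1.5: p = 0.35397 + (-0.02441) = 0.32956
t = 2: p = 0.32956 + (-0.01784) = 0.31173
t = 2.5: p = 0.31173 + (-0.01349) = 0.29823

0.2982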